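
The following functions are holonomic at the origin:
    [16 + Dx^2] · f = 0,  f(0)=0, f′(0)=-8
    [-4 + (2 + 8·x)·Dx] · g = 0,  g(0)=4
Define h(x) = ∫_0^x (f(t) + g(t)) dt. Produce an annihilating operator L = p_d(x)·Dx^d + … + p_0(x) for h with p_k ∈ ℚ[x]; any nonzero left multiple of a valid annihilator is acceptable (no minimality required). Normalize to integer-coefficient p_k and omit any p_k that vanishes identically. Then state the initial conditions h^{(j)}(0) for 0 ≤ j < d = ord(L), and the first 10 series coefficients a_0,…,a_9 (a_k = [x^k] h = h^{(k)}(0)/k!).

L = (-224 - 1024·x - 2048·x^2)·Dx + (48 + 704·x + 3072·x^2 + 4096·x^3)·Dx^2 + (-14 - 64·x - 128·x^2)·Dx^3 + (3 + 44·x + 192·x^2 + 256·x^3)·Dx^4  (order 4).
h: a_k = 0, 4, 0, -8/3, 28/3, -8, 712/45, -48, 41836/315, -1144/3, …
ICs: h(0) = 0, h′(0) = 4, h′′(0) = 0, h′′′(0) = -16.

f: a_k = 0, -8, 0, 64/3, 0, -256/15, 0, 2048/315, 0, -4096/2835, …
g: a_k = 4, 8, -8, 16, -40, 112, -336, 1056, -3432, 11440, …
Sum ⇒ L₀ = lclm(L_f,L_g) in ℚ(x)⟨Dx⟩.
h=∫₀ˣh₀: take L = L₀·Dx.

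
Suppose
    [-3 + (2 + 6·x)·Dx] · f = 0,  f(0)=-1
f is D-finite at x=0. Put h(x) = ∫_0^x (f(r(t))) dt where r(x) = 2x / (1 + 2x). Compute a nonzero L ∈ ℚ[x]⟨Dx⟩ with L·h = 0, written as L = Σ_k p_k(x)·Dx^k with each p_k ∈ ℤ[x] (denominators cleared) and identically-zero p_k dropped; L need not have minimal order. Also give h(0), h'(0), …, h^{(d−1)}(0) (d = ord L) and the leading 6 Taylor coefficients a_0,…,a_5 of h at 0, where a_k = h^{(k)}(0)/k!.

f: a_k = -1, -3/2, 9/8, -27/16, 405/128, -1701/256, …
Change of var in L_f (x↦r) gives L₀.
h=∫₀ˣh₀: take L = L₀·Dx.
L = -3·Dx + (1 + 10·x + 16·x^2)·Dx^2  (order 2).
h: a_k = 0, -1, -3/2, 7/2, -87/8, 1677/40, …
ICs: h(0) = 0, h′(0) = -1.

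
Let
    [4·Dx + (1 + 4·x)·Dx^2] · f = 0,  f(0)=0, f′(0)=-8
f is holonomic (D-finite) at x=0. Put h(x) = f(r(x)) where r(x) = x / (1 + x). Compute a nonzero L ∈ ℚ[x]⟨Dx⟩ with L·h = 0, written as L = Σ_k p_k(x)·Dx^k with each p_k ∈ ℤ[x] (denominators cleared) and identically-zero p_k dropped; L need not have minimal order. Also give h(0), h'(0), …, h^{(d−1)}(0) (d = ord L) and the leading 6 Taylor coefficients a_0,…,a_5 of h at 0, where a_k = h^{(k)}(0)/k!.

f: a_k = 0, -8, 16, -128/3, 128, -2048/5, …
Substitute x→r, Dx→(1/r')Dx; clear ⇒ L₀.
L = (6 + 10·x)·Dx + (1 + 6·x + 5·x^2)·Dx^2  (order 2).
h: a_k = 0, -8, 24, -248/3, 312, -6248/5, …
ICs: h(0) = 0, h′(0) = -8.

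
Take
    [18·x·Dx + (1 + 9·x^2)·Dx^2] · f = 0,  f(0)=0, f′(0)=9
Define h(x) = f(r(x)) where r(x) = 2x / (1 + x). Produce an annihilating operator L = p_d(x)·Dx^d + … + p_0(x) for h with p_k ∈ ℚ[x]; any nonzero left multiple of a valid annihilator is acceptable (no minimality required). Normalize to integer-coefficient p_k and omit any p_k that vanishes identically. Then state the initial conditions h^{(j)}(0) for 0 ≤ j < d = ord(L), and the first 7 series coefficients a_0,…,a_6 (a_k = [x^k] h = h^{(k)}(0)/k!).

L = (2 + 74·x)·Dx + (1 + 2·x + 37·x^2)·Dx^2  (order 2).
h: a_k = 0, 18, -18, -198, 630, 16938/5, -21186, …
ICs: h(0) = 0, h′(0) = 18.

f: a_k = 0, 9, 0, -27, 0, 729/5, 0, …
h₀=f(r): pull back L_f along r ⇒ L₀.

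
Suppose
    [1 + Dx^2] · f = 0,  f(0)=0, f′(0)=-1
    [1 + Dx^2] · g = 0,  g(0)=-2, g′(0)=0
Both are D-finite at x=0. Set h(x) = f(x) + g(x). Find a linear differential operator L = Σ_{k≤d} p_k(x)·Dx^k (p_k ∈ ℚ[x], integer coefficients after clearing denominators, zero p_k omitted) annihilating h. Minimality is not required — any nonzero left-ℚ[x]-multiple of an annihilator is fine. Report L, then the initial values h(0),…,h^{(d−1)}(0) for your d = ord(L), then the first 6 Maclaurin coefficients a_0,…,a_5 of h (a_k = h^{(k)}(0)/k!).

L = 1 + Dx^2  (order 2).
h: a_k = -2, -1, 1, 1/6, -1/12, -1/120, …
ICs: h(0) = -2, h′(0) = -1.

f: a_k = 0, -1, 0, 1/6, 0, -1/120, …
g: a_k = -2, 0, 1, 0, -1/12, 0, …
f+g: L₀ = lclm(L_f,L_g), ord ≤ 2+2.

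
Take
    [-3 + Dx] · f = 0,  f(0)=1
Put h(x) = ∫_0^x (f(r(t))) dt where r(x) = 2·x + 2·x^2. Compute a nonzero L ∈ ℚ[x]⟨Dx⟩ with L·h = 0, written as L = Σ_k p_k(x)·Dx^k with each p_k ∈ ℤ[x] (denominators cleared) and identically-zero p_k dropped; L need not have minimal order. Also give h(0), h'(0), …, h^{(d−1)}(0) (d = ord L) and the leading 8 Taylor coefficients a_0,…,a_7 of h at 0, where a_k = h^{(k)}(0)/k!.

L = (-6 - 12·x)·Dx + Dx^2  (order 2).
h: a_k = 0, 1, 3, 8, 18, 36, 324/5, 3744/35, …
ICs: h(0) = 0, h′(0) = 1.

f: a_k = 1, 3, 9/2, 9/2, 27/8, 81/40, 81/80, 243/560, …
Substitute x→r, Dx→(1/r')Dx; clear ⇒ L₀.
h=∫₀ˣh₀: take L = L₀·Dx.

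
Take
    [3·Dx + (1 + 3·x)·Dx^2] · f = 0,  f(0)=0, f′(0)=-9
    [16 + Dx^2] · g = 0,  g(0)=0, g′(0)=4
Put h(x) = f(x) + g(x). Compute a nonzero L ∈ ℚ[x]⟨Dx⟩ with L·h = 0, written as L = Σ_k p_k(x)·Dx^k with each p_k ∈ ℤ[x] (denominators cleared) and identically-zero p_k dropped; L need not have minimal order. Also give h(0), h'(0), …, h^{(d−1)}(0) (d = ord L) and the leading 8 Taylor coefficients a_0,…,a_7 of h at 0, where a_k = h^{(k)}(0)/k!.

L = (1680 + 2304·x + 3456·x^2)·Dx + (272 + 1584·x + 3456·x^2 + 3456·x^3)·Dx^2 + (105 + 144·x + 216·x^2)·Dx^3 + (17 + 99·x + 216·x^2 + 216·x^3)·Dx^4  (order 4).
h: a_k = 0, -5, 27/2, -113/3, 243/4, -2059/15, 729/2, -296269/315, …
ICs: h(0) = 0, h′(0) = -5, h′′(0) = 27, h′′′(0) = -226.

f: a_k = 0, -9, 27/2, -27, 243/4, -729/5, 729/2, -6561/7, …
g: a_k = 0, 4, 0, -32/3, 0, 128/15, 0, -1024/315, …
L₀ := lclm(L_f,L_g); ord L₀ ≤ 2+2.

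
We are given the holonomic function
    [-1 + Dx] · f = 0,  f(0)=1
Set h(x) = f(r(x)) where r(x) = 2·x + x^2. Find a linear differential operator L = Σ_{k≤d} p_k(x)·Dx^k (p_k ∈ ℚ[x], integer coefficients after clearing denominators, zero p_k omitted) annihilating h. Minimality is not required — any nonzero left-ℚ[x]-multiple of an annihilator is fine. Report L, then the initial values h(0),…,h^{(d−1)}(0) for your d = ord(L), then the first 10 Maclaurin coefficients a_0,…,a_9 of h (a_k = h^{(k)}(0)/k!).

L = (-2 - 2·x) + Dx  (order 1).
h: a_k = 1, 2, 3, 10/3, 19/6, 13/5, 173/90, 407/315, 45/56, 5281/11340, …
ICs: h(0) = 1.

f: a_k = 1, 1, 1/2, 1/6, 1/24, 1/120, 1/720, 1/5040, 1/40320, 1/362880, …
h₀=f(r): pull back L_f along r ⇒ L₀.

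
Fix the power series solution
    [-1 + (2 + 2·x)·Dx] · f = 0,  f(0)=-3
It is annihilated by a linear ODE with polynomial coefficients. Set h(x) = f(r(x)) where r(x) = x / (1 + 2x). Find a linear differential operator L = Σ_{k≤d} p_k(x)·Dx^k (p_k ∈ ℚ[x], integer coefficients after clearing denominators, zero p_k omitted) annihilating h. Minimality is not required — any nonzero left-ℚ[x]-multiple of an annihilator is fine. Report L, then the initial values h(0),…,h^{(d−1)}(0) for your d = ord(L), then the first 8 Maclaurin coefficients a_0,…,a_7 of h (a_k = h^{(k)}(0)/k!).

L = -1 + (2 + 10·x + 12·x^2)·Dx  (order 1).
h: a_k = -3, -3/2, 27/8, -123/16, 2271/128, -10629/256, 100935/1024, -486315/2048, …
ICs: h(0) = -3.

f: a_k = -3, -3/2, 3/8, -3/16, 15/128, -21/256, 63/1024, -99/2048, …
f∘r: x↦r, Dx↦Dx/r' in L_f ⇒ L₀.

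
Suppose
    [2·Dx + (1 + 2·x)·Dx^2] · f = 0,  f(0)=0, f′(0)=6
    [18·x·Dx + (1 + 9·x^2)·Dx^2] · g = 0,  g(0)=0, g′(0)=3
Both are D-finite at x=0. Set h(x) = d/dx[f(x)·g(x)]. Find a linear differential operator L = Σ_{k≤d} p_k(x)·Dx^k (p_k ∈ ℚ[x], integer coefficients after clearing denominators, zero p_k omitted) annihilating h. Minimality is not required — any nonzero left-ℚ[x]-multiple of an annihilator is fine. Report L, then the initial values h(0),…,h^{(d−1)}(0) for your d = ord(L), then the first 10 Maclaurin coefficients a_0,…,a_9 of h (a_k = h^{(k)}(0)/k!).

L = (792 + 3024·x + 22680·x^2 + 102384·x^3 + 174960·x^4 + 151632·x^5 + 104976·x^7) + (332 + 4752·x + 28908·x^2 + 127008·x^3 + 351216·x^4 + 542376·x^5 + 408240·x^6 + 157464·x^7 + 367416·x^8)·Dx + (44 + 916·x + 6696·x^2 + 27252·x^3 + 85860·x^4 + 193428·x^5 + 279936·x^6 + 224532·x^7 + 157464·x^8 + 209952·x^9)·Dx^2 + (10 + 76·x + 418·x^2 + 1728·x^3 + 5391·x^4 + 12960·x^5 + 24948·x^6 + 34992·x^7 + 29889·x^8 + 26244·x^9 + 26244·x^10)·Dx^3  (order 3).
h: a_k = 0, 36, -54, -120, 90, 8316/5, -9786/5, -11952, 406782/35, 4050892/35, …
ICs: h(0) = 0, h′(0) = 36, h′′(0) = -108.

f: a_k = 0, 6, -6, 8, -12, 96/5, -32, 384/7, -96, 512/3, …
g: a_k = 0, 3, 0, -9, 0, 243/5, 0, -2187/7, 0, 2187, …
L₀ := L_f ⊗_s L_g (sym. prod.), ord ≤ 4.
Derive L from L₀ (diff closure).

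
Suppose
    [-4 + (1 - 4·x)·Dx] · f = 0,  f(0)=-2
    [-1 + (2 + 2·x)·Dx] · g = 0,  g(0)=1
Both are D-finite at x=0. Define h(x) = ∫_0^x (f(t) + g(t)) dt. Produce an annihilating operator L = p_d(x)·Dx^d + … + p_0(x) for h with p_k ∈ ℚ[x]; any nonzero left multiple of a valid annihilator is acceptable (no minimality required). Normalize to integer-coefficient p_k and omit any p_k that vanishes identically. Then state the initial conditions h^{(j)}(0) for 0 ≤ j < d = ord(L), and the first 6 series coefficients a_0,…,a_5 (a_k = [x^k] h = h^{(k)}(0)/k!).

f: a_k = -2, -8, -32, -128, -512, -2048, …
g: a_k = 1, 1/2, -1/8, 1/16, -5/128, 7/256, …
Sum ⇒ L₀ = lclm(L_f,L_g) in ℚ(x)⟨Dx⟩.
Integrate: L := L₀·Dx.
L = (-68 - 48·x)·Dx + (129 + 248·x + 144·x^2)·Dx^2 + (-14 + 18·x + 128·x^2 + 96·x^3)·Dx^3  (order 3).
h: a_k = 0, -1, -15/4, -257/24, -2047/64, -65541/640, …
ICs: h(0) = 0, h′(0) = -1, h′′(0) = -15/2.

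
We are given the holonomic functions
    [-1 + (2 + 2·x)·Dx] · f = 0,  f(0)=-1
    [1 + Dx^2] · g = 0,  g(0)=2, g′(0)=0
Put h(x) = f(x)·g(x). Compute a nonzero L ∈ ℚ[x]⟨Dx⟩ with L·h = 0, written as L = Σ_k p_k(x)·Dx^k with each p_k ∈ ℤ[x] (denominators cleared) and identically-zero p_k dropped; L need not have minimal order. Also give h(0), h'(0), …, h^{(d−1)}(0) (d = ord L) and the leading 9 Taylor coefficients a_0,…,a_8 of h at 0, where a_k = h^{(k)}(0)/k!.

L = (7 + 8·x + 4·x^2) + (-4 - 4·x)·Dx + (4 + 8·x + 4·x^2)·Dx^2  (order 2).
h: a_k = -2, -1, 5/4, 3/8, -25/192, -13/384, 349/23040, -401/46080, 44047/5160960, …
ICs: h(0) = -2, h′(0) = -1.

f: a_k = -1, -1/2, 1/8, -1/16, 5/128, -7/256, 21/1024, -33/2048, 429/32768, …
g: a_k = 2, 0, -1, 0, 1/12, 0, -1/360, 0, 1/20160, …
h₀=f·g: eliminate ⇒ L₀, order ≤ 1·2.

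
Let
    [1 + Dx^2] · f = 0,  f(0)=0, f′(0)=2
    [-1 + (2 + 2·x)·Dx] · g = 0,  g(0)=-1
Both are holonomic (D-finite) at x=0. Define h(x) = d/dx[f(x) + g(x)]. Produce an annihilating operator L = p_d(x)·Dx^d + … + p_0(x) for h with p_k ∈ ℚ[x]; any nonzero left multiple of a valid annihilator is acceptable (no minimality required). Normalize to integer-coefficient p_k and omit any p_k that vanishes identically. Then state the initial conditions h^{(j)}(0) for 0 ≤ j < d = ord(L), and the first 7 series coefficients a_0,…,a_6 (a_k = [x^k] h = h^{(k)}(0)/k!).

f: a_k = 0, 2, 0, -1/3, 0, 1/60, 0, …
g: a_k = -1, -1/2, 1/8, -1/16, 5/128, -7/256, 21/1024, …
Sum ⇒ L₀ = lclm(L_f,L_g) in ℚ(x)⟨Dx⟩.
Differentiate: ansatz ord ≤ ord L₀ ⇒ L.
L = (-19 - 8·x - 4·x^2) + (-14 - 30·x - 24·x^2 - 8·x^3)·Dx + (-19 - 8·x - 4·x^2)·Dx^2 + (-14 - 30·x - 24·x^2 - 8·x^3)·Dx^3  (order 3).
h: a_k = 3/2, 1/4, -19/16, 5/32, -41/768, 63/512, -10651/92160, …
ICs: h(0) = 3/2, h′(0) = 1/4, h′′(0) = -19/8.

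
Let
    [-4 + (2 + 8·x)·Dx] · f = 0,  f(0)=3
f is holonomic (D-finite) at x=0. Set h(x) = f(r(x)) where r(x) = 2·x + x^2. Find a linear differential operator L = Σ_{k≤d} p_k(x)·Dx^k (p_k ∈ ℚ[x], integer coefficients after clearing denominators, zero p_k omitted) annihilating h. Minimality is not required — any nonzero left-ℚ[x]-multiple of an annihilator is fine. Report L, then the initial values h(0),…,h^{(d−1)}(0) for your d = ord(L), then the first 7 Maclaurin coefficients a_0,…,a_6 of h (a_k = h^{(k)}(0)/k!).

L = (-4 - 4·x) + (1 + 8·x + 4·x^2)·Dx  (order 1).
h: a_k = 3, 12, -18, 72, -342, 1800, -10116, …
ICs: h(0) = 3.

f: a_k = 3, 6, -6, 12, -30, 84, -252, …
Change of var in L_f (x↦r) gives L₀.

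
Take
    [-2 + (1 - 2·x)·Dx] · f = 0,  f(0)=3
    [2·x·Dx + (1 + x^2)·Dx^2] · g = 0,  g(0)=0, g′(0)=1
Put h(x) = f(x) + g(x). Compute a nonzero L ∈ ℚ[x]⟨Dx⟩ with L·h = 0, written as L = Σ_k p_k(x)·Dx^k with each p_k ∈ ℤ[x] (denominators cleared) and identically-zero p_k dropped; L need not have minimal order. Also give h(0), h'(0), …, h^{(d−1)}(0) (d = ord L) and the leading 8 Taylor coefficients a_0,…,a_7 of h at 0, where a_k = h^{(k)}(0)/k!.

L = (-4 + 32·x + 12·x^2)·Dx + (13 - 4·x + 25·x^2 + 12·x^3)·Dx^2 + (-2 + 3·x + 3·x^3 + 2·x^4)·Dx^3  (order 3).
h: a_k = 3, 7, 12, 71/3, 48, 481/5, 192, 2687/7, …
ICs: h(0) = 3, h′(0) = 7, h′′(0) = 24.

f: a_k = 3, 6, 12, 24, 48, 96, 192, 384, …
g: a_k = 0, 1, 0, -1/3, 0, 1/5, 0, -1/7, …
f+g: L₀ = lclm(L_f,L_g), ord ≤ 1+2.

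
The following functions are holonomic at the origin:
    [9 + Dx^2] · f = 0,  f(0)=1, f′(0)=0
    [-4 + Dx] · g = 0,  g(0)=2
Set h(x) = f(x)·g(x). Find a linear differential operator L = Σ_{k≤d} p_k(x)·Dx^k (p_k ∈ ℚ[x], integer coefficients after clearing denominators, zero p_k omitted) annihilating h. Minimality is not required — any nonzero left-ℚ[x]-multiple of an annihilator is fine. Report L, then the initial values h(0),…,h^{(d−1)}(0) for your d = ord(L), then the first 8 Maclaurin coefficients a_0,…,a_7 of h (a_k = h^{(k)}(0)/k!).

L = 25 - 8·Dx + Dx^2  (order 2).
h: a_k = 2, 8, 7, -44/3, -527/12, -779/15, -11753/360, -4031/630, …
ICs: h(0) = 2, h′(0) = 8.

f: a_k = 1, 0, -9/2, 0, 27/8, 0, -81/80, 0, …
g: a_k = 2, 8, 16, 64/3, 64/3, 256/15, 512/45, 2048/315, …
f·g: L₀ = L_f ⊗_s L_g, ord ≤ 2·1.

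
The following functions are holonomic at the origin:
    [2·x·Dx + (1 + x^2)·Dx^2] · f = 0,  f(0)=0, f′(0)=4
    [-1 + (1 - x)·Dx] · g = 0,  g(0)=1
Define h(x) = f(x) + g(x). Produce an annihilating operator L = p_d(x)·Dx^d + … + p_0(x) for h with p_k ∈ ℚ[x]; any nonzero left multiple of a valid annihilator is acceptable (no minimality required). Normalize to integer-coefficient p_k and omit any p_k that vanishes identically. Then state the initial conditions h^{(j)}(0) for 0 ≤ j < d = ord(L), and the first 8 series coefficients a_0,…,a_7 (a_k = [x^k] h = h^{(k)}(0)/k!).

f: a_k = 0, 4, 0, -4/3, 0, 4/5, 0, -4/7, …
g: a_k = 1, 1, 1, 1, 1, 1, 1, 1, …
L₀ := lclm(L_f,L_g); ord L₀ ≤ 2+1.
L = (2 - 8·x - 6·x^2)·Dx + (-4 + 2·x - 4·x^2 - 6·x^3)·Dx^2 + (1 - x^4)·Dx^3  (order 3).
h: a_k = 1, 5, 1, -1/3, 1, 9/5, 1, 3/7, …
ICs: h(0) = 1, h′(0) = 5, h′′(0) = 2.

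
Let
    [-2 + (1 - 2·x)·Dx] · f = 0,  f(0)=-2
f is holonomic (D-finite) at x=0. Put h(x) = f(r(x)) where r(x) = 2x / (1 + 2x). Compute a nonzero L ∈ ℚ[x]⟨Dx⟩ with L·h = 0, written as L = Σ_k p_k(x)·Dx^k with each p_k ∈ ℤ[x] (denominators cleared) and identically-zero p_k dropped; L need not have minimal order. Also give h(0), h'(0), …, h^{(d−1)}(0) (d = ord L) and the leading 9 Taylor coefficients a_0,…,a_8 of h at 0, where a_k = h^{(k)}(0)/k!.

f: a_k = -2, -4, -8, -16, -32, -64, -128, -256, -512, …
Substitute x→r, Dx→(1/r')Dx; clear ⇒ L₀.
L = 4 + (-1 + 4·x^2)·Dx  (order 1).
h: a_k = -2, -8, -16, -32, -64, -128, -256, -512, -1024, …
ICs: h(0) = -2.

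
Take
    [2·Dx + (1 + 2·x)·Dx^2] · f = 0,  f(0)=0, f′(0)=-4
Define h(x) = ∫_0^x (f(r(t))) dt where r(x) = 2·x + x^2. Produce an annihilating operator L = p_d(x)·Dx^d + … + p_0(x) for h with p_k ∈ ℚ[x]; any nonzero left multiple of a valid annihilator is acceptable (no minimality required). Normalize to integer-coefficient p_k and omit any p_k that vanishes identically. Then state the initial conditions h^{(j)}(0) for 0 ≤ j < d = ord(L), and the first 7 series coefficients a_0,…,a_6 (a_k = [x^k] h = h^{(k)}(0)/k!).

f: a_k = 0, -4, 4, -16/3, 8, -64/5, 64/3, …
f∘r: x↦r, Dx↦Dx/r' in L_f ⇒ L₀.
h=∫h₀ ⇒ L = L₀·Dx.
L = (3 + 4·x + 2·x^2)·Dx^2 + (1 + 5·x + 6·x^2 + 2·x^3)·Dx^3  (order 3).
h: a_k = 0, 0, -4, 4, -20/3, 68/5, -464/15, …
ICs: h(0) = 0, h′(0) = 0, h′′(0) = -8.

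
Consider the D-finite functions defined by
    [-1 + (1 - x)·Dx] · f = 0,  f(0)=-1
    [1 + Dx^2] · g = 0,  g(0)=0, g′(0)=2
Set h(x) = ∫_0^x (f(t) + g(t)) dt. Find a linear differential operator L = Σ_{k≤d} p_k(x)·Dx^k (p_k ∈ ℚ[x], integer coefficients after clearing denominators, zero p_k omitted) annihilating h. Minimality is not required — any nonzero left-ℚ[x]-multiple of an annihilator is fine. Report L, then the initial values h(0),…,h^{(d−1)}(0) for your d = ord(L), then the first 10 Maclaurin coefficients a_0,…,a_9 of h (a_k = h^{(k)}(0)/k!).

L = (7 - 2·x + x^2)·Dx + (-3 + 5·x - 3·x^2 + x^3)·Dx^2 + (7 - 2·x + x^2)·Dx^3 + (-3 + 5·x - 3·x^2 + x^3)·Dx^4  (order 4).
h: a_k = 0, -1, 1/2, -1/3, -1/3, -1/5, -59/360, -1/7, -2521/20160, -1/9, …
ICs: h(0) = 0, h′(0) = -1, h′′(0) = 1, h′′′(0) = -2.

f: a_k = -1, -1, -1, -1, -1, -1, -1, -1, -1, -1, …
g: a_k = 0, 2, 0, -1/3, 0, 1/60, 0, -1/2520, 0, 1/181440, …
h₀=f+g: left-lcm gives L₀, ord ≤ 3.
h=∫h₀ ⇒ L = L₀·Dx.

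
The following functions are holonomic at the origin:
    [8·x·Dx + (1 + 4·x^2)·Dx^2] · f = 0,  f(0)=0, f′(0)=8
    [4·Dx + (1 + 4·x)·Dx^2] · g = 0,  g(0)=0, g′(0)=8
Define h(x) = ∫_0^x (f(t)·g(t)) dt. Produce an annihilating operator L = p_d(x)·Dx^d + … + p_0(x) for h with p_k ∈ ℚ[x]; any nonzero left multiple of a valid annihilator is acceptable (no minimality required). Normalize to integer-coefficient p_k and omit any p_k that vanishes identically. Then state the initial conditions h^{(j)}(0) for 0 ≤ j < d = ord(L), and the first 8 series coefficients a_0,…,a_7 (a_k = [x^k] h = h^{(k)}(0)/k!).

f: a_k = 0, 8, 0, -32/3, 0, 128/5, 0, -512/7, …
g: a_k = 0, 8, -16, 128/3, -128, 2048/5, -4096/3, 32768/7, …
f·g: L₀ = L_f ⊗_s L_g, ord ≤ 2·2.
Integrate: L := L₀·Dx.
L = (96 + 640·x + 1408·x^2 + 7680·x^3 + 15360·x^4 + 26624·x^5 + 8192·x^7)·Dx^2 + (24 + 320·x + 2656·x^2 + 9728·x^3 + 28160·x^4 + 47616·x^5 + 71680·x^6 + 6144·x^7 + 28672·x^8)·Dx^3 + (12 + 104·x + 672·x^2 + 2976·x^3 + 8256·x^4 + 18048·x^5 + 24576·x^6 + 35328·x^7 + 6144·x^8 + 16384·x^9)·Dx^4 + (1 + 12·x + 68·x^2 + 256·x^3 + 696·x^4 + 1536·x^5 + 2688·x^6 + 3072·x^7 + 4224·x^8 + 1024·x^9 + 2048·x^10)·Dx^5  (order 5).
h: a_k = 0, 0, 0, 64/3, -32, 256/5, -1280/9, 19456/45, …
ICs: h(0) = 0, h′(0) = 0, h′′(0) = 0, h′′′(0) = 128, h′′′′(0) = -768.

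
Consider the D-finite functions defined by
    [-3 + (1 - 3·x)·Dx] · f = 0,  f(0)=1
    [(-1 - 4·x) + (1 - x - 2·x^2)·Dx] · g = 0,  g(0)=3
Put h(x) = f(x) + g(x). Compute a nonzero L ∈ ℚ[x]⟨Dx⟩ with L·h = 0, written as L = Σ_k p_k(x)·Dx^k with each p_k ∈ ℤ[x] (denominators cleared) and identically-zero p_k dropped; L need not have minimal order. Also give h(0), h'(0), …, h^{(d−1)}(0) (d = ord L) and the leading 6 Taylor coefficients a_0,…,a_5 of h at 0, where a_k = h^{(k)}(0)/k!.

f: a_k = 1, 3, 9, 27, 81, 243, …
g: a_k = 3, 3, 9, 15, 33, 63, …
Weyl lclm of L_f,L_g ⇒ L₀ (ord ≤ 2).
L = (-36·x + 36·x^2 - 36·x^3) + (6 - 6·x - 30·x^2 + 54·x^3 - 72·x^4)·Dx + (-1 + 6·x - 12·x^2 + 8·x^3 + 9·x^4 - 18·x^5)·Dx^2  (order 2).
h: a_k = 4, 6, 18, 42, 114, 306, …
ICs: h(0) = 4, h′(0) = 6.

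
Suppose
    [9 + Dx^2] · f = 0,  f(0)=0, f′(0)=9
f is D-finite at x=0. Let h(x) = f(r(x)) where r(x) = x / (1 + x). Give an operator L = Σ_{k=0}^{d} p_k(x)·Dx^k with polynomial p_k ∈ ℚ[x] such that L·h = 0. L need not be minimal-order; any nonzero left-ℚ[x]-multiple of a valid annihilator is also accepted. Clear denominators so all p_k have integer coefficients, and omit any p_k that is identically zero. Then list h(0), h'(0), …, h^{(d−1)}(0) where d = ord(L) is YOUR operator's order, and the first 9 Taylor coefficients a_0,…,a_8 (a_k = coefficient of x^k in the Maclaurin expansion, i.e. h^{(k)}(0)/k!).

L = 9 + (2 + 6·x + 6·x^2 + 2·x^3)·Dx + (1 + 4·x + 6·x^2 + 4·x^3 + x^4)·Dx^2  (order 2).
h: a_k = 0, 9, -9, -9/2, 63/2, -2637/40, 765/8, -58059/560, 5679/80, …
ICs: h(0) = 0, h′(0) = 9.

f: a_k = 0, 9, 0, -27/2, 0, 243/40, 0, -729/560, 0, …
f∘r: x↦r, Dx↦Dx/r' in L_f ⇒ L₀.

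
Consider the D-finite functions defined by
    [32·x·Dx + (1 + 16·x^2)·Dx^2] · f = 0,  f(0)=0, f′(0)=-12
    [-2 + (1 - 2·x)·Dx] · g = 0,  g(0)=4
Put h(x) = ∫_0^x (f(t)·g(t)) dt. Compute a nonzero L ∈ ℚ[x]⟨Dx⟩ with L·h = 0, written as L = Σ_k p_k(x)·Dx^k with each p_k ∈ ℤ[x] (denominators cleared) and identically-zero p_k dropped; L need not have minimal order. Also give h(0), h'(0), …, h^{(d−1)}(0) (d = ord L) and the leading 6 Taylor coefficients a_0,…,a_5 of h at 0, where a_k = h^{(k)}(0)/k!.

L = 64·x·Dx + (4 - 32·x + 128·x^2)·Dx^2 + (-1 + 2·x - 16·x^2 + 32·x^3)·Dx^3  (order 3).
h: a_k = 0, 0, -24, -32, 16, 128/5, …
ICs: h(0) = 0, h′(0) = 0, h′′(0) = -48.

f: a_k = 0, -12, 0, 64, 0, -3072/5, …
g: a_k = 4, 8, 16, 32, 64, 128, …
Product ⇒ symmetric product L₀, ord ≤ 2.
h=∫₀ˣh₀: take L = L₀·Dx.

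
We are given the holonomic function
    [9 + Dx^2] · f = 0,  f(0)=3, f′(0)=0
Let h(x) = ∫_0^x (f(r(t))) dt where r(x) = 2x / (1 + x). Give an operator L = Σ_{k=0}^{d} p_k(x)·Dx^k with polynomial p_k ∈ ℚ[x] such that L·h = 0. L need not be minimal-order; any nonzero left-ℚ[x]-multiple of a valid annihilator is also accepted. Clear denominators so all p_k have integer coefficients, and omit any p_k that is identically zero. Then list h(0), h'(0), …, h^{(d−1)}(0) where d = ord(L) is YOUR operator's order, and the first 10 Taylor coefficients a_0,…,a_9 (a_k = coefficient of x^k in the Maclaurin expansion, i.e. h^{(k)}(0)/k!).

f: a_k = 3, 0, -27/2, 0, 81/8, 0, -243/80, 0, 2187/4480, 0, …
Change of var in L_f (x↦r) gives L₀.
h=∫h₀ ⇒ L = L₀·Dx.
L = 36·Dx + (2 + 6·x + 6·x^2 + 2·x^3)·Dx^2 + (1 + 4·x + 6·x^2 + 4·x^3 + x^4)·Dx^3  (order 3).
h: a_k = 0, 3, 0, -18, 27, 0, -72, 5778/35, -2187/10, 1038/7, …
ICs: h(0) = 0, h′(0) = 3, h′′(0) = 0.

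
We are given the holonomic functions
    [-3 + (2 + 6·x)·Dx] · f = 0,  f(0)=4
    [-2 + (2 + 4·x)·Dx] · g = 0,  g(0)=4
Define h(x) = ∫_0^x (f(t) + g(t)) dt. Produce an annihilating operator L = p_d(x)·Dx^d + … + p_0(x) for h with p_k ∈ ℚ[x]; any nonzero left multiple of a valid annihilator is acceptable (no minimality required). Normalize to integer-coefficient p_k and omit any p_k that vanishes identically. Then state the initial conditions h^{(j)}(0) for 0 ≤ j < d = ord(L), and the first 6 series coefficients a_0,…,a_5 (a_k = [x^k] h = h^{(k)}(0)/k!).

L = -3·Dx + (5 + 12·x)·Dx^2 + (2 + 10·x + 12·x^2)·Dx^3  (order 3).
h: a_k = 0, 8, 5, -13/6, 35/16, -97/32, …
ICs: h(0) = 0, h′(0) = 8, h′′(0) = 10.

f: a_k = 4, 6, -9/2, 27/4, -405/32, 1701/64, …
g: a_k = 4, 4, -2, 2, -5/2, 7/2, …
f+g: L₀ = lclm(L_f,L_g), ord ≤ 1+1.
h=∫h₀ ⇒ L = L₀·Dx.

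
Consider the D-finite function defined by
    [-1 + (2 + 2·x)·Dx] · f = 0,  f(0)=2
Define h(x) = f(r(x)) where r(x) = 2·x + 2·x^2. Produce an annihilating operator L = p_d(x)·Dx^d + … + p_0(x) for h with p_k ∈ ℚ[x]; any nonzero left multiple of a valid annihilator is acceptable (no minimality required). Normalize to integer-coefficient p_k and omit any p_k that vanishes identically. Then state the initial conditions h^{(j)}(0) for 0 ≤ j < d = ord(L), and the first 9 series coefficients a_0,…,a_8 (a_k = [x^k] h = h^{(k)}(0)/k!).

L = (-1 - 2·x) + (1 + 2·x + 2·x^2)·Dx  (order 1).
h: a_k = 2, 2, 1, -1, 3/4, -1/4, -3/8, 7/8, -61/64, …
ICs: h(0) = 2.

f: a_k = 2, 1, -1/4, 1/8, -5/64, 7/128, -21/512, 33/1024, -429/16384, …
Substitute x→r, Dx→(1/r')Dx; clear ⇒ L₀.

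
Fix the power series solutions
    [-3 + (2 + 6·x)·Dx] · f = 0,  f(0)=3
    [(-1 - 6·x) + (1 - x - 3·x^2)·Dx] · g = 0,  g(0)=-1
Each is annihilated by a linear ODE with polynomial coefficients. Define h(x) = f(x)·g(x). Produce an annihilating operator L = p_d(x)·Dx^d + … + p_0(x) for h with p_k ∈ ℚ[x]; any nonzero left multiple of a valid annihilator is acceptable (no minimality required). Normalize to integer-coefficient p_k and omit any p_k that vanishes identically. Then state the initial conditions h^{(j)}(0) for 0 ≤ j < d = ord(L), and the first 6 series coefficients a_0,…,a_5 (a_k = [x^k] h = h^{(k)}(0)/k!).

f: a_k = 3, 9/2, -27/8, 81/16, -1215/128, 5103/256, …
g: a_k = -1, -1, -4, -7, -19, -40, …
L₀ := L_f ⊗_s L_g (sym. prod.), ord ≤ 1.
L = (5 + 15·x + 27·x^2) + (-2 - 4·x + 12·x^2 + 18·x^3)·Dx  (order 1).
h: a_k = -3, -15/2, -105/8, -651/16, -9033/128, -54417/256, …
ICs: h(0) = -3.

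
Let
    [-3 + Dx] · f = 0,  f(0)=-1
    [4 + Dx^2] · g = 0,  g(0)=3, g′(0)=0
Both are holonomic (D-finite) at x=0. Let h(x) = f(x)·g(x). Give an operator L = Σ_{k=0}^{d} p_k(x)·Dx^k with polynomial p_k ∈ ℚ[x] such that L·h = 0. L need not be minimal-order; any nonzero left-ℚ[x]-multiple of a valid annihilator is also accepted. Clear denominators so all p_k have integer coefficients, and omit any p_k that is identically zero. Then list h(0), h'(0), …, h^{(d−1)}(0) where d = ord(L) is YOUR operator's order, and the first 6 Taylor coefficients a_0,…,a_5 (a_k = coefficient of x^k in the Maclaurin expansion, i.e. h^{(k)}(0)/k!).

L = 13 - 6·Dx + Dx^2  (order 2).
h: a_k = -3, -9, -15/2, 9/2, 119/8, 597/40, …
ICs: h(0) = -3, h′(0) = -9.

f: a_k = -1, -3, -9/2, -9/2, -27/8, -81/40, …
g: a_k = 3, 0, -6, 0, 2, 0, …
L₀ := L_f ⊗_s L_g (sym. prod.), ord ≤ 2.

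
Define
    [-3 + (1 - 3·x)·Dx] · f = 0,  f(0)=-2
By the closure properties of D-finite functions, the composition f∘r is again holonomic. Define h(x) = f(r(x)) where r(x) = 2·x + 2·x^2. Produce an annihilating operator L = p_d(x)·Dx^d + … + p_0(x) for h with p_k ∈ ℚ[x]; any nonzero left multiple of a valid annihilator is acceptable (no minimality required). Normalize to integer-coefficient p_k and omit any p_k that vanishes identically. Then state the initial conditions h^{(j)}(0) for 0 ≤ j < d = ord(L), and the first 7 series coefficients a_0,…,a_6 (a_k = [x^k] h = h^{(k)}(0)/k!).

L = (6 + 12·x) + (-1 + 6·x + 6·x^2)·Dx  (order 1).
h: a_k = -2, -12, -84, -576, -3960, -27216, -187056, …
ICs: h(0) = -2.

f: a_k = -2, -6, -18, -54, -162, -486, -1458, …
f∘r: x↦r, Dx↦Dx/r' in L_f ⇒ L₀.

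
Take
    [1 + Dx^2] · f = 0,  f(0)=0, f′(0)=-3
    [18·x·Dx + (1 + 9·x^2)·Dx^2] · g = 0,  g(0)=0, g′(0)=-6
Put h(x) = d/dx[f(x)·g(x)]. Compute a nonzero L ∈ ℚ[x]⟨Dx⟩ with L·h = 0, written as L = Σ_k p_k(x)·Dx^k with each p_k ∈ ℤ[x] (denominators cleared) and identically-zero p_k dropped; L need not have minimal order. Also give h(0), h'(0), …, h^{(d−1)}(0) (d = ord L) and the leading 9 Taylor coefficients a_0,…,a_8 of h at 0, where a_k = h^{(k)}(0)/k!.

L = (38998 + 738774·x^2 + 15162957·x^4 + 3032640·x^6 - 78732·x^8 - 1771470·x^10 + 531441·x^12) + (20772·x + 1033884·x^3 + 7902360·x^5 + 2624400·x^7 + 1180980·x^9 + 2125764·x^11)·Dx + (39368 + 755028·x^2 + 15369750·x^4 + 3887028·x^6 + 314928·x^8 - 1417176·x^10 + 1062882·x^12)·Dx^2 + (20772·x + 1033884·x^3 + 7902360·x^5 + 2624400·x^7 + 1180980·x^9 + 2125764·x^11)·Dx^3 + (370 + 16254·x^2 + 206793·x^4 + 854388·x^6 + 393660·x^8 + 354294·x^10 + 531441·x^12)·Dx^4  (order 4).
h: a_k = 0, 36, 0, -228, 0, 3609/2, 0, -15389, 0, …
ICs: h(0) = 0, h′(0) = 36, h′′(0) = 0, h′′′(0) = -1368.

f: a_k = 0, -3, 0, 1/2, 0, -1/40, 0, 1/1680, 0, …
g: a_k = 0, -6, 0, 18, 0, -486/5, 0, 4374/7, 0, …
Product ⇒ symmetric product L₀, ord ≤ 4.
h₀' ⇒ L via d/dx closure of L₀.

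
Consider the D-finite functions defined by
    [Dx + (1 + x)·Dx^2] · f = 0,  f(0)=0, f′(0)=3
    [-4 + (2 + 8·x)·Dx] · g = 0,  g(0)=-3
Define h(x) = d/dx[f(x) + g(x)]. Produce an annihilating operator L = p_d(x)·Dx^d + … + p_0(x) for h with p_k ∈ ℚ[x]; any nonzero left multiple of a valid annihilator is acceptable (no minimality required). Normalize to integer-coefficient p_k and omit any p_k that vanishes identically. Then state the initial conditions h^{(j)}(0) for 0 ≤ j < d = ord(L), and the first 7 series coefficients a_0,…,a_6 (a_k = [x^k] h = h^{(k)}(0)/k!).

f: a_k = 0, 3, -3/2, 1, -3/4, 3/5, -1/2, …
g: a_k = -3, -6, 6, -12, 30, -84, 252, …
h₀=f+g: left-lcm gives L₀, ord ≤ 3.
Derive L from L₀ (diff closure).
L = (-8 + 4·x) + (-10 - 8·x + 20·x^2)·Dx + (-1 - 3·x + 6·x^2 + 8·x^3)·Dx^2  (order 2).
h: a_k = -3, 9, -33, 117, -417, 1509, -5541, …
ICs: h(0) = -3, h′(0) = 9.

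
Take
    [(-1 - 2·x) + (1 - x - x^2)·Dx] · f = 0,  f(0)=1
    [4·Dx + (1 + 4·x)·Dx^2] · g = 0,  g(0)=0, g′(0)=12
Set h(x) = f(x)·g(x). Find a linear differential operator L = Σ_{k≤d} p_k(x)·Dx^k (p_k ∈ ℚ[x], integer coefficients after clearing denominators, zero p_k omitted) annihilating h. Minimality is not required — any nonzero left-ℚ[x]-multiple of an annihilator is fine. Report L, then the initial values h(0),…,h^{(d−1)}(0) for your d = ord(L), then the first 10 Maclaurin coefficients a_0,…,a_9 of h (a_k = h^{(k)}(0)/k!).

L = (6 + 16·x) + (-2 + 16·x + 20·x^2)·Dx + (-1 - 3·x + 5·x^2 + 4·x^3)·Dx^2  (order 2).
h: a_k = 0, 12, -12, 64, -140, 2692/5, -8248/5, 206868/35, -711028/35, 1532512/21, …
ICs: h(0) = 0, h′(0) = 12.

f: a_k = 1, 1, 2, 3, 5, 8, 13, 21, 34, 55, …
g: a_k = 0, 12, -24, 64, -192, 3072/5, -2048, 49152/7, -24576, 262144/3, …
L₀ := L_f ⊗_s L_g (sym. prod.), ord ≤ 2.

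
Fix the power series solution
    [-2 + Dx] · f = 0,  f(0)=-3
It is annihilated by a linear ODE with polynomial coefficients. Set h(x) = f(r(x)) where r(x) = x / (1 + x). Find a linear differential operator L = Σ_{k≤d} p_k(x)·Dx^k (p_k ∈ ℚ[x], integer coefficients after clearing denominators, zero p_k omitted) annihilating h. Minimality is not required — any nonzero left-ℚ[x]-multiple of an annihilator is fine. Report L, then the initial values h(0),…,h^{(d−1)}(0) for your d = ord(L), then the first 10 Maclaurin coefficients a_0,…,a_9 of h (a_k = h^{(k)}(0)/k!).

L = -2 + (1 + 2·x + x^2)·Dx  (order 1).
h: a_k = -3, -6, 0, 2, -2, 6/5, -4/15, -10/21, 32/35, -142/135, …
ICs: h(0) = -3.

f: a_k = -3, -6, -6, -4, -2, -4/5, -4/15, -8/105, -2/105, -4/945, …
Change of var in L_f (x↦r) gives L₀.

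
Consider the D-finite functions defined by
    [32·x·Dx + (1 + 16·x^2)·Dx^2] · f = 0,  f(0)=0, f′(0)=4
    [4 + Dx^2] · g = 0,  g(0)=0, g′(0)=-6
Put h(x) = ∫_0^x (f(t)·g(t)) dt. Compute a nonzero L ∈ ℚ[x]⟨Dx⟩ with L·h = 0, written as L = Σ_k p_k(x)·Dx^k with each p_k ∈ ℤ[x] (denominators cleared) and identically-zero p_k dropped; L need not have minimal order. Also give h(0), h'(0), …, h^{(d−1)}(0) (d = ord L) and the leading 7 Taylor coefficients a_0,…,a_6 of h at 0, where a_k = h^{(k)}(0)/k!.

L = (1360 + 60416·x^2 + 106496·x^4 + 262144·x^6 + 1048576·x^8)·Dx + (2304·x + 45056·x^3 + 196608·x^5 + 1048576·x^7)·Dx^2 + (360 + 15872·x^2 + 36864·x^4 + 131072·x^6 + 524288·x^8)·Dx^3 + (576·x + 11264·x^3 + 49152·x^5 + 262144·x^7)·Dx^4 + (5 + 192·x^2 + 2560·x^4 + 16384·x^6 + 65536·x^8)·Dx^5  (order 5).
h: a_k = 0, 0, 0, -8, 0, 144/5, 0, …
ICs: h(0) = 0, h′(0) = 0, h′′(0) = 0, h′′′(0) = -48, h′′′′(0) = 0.

f: a_k = 0, 4, 0, -64/3, 0, 1024/5, 0, …
g: a_k = 0, -6, 0, 4, 0, -4/5, 0, …
h₀=f·g: eliminate ⇒ L₀, order ≤ 2·2.
h=∫₀ˣh₀: take L = L₀·Dx.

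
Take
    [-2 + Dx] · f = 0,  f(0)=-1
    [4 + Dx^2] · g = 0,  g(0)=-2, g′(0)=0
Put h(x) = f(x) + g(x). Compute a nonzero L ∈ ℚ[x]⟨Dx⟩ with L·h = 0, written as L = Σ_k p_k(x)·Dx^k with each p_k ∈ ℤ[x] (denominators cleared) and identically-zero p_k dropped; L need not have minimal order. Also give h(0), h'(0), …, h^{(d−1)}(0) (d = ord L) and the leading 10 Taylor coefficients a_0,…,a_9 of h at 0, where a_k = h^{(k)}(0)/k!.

L = -8 + 4·Dx - 2·Dx^2 + Dx^3  (order 3).
h: a_k = -3, -2, 2, -4/3, -2, -4/15, 4/45, -8/315, -2/105, -4/2835, …
ICs: h(0) = -3, h′(0) = -2, h′′(0) = 4.

f: a_k = -1, -2, -2, -4/3, -2/3, -4/15, -4/45, -8/315, -2/315, -4/2835, …
g: a_k = -2, 0, 4, 0, -4/3, 0, 8/45, 0, -4/315, 0, …
f+g: L₀ = lclm(L_f,L_g), ord ≤ 1+2.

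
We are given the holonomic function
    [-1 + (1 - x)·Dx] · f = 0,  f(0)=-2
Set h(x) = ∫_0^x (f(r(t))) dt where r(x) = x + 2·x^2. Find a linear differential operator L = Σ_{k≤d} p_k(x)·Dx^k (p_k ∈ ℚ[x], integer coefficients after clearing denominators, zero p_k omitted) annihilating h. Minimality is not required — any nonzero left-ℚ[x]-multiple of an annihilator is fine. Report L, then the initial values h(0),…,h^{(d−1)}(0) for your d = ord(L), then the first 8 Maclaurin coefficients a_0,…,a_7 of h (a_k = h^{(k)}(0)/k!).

L = (1 + 4·x)·Dx + (-1 + x + 2·x^2)·Dx^2  (order 2).
h: a_k = 0, -2, -1, -2, -5/2, -22/5, -7, -86/7, …
ICs: h(0) = 0, h′(0) = -2.

f: a_k = -2, -2, -2, -2, -2, -2, -2, -2, …
f∘r: x↦r, Dx↦Dx/r' in L_f ⇒ L₀.
h=∫h₀ ⇒ L = L₀·Dx.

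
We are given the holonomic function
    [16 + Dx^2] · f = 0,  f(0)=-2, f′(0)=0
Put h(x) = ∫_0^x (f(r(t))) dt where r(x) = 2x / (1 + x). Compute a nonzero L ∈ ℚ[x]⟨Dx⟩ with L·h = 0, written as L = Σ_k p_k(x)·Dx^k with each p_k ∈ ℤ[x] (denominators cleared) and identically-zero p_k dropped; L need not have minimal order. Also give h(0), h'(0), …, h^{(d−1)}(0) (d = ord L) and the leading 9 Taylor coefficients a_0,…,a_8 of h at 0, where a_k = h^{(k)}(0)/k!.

L = 64·Dx + (2 + 6·x + 6·x^2 + 2·x^3)·Dx^2 + (1 + 4·x + 6·x^2 + 4·x^3 + x^4)·Dx^3  (order 3).
h: a_k = 0, -2, 0, 64/3, -32, -448/15, 1664/9, -106432/315, 1296/5, …
ICs: h(0) = 0, h′(0) = -2, h′′(0) = 0.

f: a_k = -2, 0, 16, 0, -64/3, 0, 512/45, 0, -1024/315, …
h₀=f(r): pull back L_f along r ⇒ L₀.
∫: right-multiply L₀ by Dx.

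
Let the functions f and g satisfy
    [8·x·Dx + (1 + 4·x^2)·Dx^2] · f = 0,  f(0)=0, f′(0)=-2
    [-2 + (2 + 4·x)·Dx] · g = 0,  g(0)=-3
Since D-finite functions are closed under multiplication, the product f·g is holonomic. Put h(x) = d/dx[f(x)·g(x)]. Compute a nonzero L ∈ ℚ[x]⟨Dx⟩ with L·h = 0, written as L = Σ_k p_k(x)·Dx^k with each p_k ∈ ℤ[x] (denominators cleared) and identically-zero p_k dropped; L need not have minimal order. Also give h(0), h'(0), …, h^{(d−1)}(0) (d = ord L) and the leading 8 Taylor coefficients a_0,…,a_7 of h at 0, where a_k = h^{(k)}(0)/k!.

L = (5 + 80·x + 8·x^2 - 192·x^3 - 48·x^4) + (14 + 84·x + 144·x^2 - 224·x^3 - 672·x^4 - 192·x^5)·Dx + (3 + 4·x - 12·x^2 - 32·x^3 - 112·x^4 - 192·x^5 - 64·x^6)·Dx^2  (order 2).
h: a_k = 6, 12, -33, -20, 389/4, 1227/10, -18853/40, -11167/35, …
ICs: h(0) = 6, h′(0) = 12.

f: a_k = 0, -2, 0, 8/3, 0, -32/5, 0, 128/7, …
g: a_k = -3, -3, 3/2, -3/2, 15/8, -21/8, 63/16, -99/16, …
Product ⇒ symmetric product L₀, ord ≤ 2.
Differentiate: ansatz ord ≤ ord L₀ ⇒ L.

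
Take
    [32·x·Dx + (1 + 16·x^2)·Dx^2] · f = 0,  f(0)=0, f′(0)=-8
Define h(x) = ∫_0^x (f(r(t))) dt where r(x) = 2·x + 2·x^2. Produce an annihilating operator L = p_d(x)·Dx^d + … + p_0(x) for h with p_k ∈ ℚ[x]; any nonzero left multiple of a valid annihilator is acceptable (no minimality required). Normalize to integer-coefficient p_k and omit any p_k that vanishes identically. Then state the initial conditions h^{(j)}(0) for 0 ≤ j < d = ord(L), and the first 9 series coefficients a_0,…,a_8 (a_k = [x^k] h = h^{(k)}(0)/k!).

f: a_k = 0, -8, 0, 128/3, 0, -2048/5, 0, 32768/7, 0, …
L₀ from L_f via x↦r, Dx↦r'^{-1}Dx.
h=∫h₀ ⇒ L = L₀·Dx.
L = (-2 + 128·x + 512·x^2 + 768·x^3 + 384·x^4)·Dx^2 + (1 + 2·x + 64·x^2 + 256·x^3 + 320·x^4 + 128·x^5)·Dx^3  (order 3).
h: a_k = 0, 0, -8, -16/3, 256/3, 1024/5, -30208/15, -195584/21, 409600/7, …
ICs: h(0) = 0, h′(0) = 0, h′′(0) = -16.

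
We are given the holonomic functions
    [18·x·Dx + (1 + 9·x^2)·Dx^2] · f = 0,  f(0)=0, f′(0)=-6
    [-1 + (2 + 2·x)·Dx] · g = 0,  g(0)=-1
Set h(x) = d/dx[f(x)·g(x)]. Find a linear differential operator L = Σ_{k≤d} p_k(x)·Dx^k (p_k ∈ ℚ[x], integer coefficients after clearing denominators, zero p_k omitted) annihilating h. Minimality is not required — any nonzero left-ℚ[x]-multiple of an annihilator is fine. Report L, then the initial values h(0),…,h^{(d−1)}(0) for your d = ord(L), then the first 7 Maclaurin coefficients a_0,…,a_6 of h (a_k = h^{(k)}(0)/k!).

L = (23 + 120·x - 570·x^2 - 648·x^3 - 81·x^4) + (52 + 220·x - 936·x^2 - 3048·x^3 - 2268·x^4 - 324·x^5)·Dx + (4 - 40·x - 68·x^2 - 432·x^3 - 948·x^4 - 648·x^5 - 108·x^6)·Dx^2  (order 2).
h: a_k = 6, 6, -225/4, -69/2, 31749/64, 91467/320, -11404773/2560, …
ICs: h(0) = 6, h′(0) = 6.

f: a_k = 0, -6, 0, 18, 0, -486/5, 0, …
g: a_k = -1, -1/2, 1/8, -1/16, 5/128, -7/256, 21/1024, …
f·g: L₀ = L_f ⊗_s L_g, ord ≤ 2·1.
Derive L from L₀ (diff closure).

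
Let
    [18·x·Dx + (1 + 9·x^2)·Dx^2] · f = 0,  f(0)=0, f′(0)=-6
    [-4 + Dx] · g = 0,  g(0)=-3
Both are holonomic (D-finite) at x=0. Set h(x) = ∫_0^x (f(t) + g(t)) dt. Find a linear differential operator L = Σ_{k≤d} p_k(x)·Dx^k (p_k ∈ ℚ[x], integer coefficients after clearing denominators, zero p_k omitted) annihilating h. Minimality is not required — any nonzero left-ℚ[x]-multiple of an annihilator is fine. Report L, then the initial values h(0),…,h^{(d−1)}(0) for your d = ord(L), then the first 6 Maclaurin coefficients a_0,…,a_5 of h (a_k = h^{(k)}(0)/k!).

L = (36 - 144·x - 972·x^2 - 1296·x^3)·Dx^2 + (-17 + 99·x^2 - 648·x^4)·Dx^3 + (2 + 9·x + 36·x^2 + 81·x^3 + 162·x^4)·Dx^4  (order 4).
h: a_k = 0, -3, -9, -8, -7/2, -32/5, …
ICs: h(0) = 0, h′(0) = -3, h′′(0) = -18, h′′′(0) = -48.

f: a_k = 0, -6, 0, 18, 0, -486/5, …
g: a_k = -3, -12, -24, -32, -32, -128/5, …
f+g: L₀ = lclm(L_f,L_g), ord ≤ 2+1.
h=∫h₀ ⇒ L = L₀·Dx.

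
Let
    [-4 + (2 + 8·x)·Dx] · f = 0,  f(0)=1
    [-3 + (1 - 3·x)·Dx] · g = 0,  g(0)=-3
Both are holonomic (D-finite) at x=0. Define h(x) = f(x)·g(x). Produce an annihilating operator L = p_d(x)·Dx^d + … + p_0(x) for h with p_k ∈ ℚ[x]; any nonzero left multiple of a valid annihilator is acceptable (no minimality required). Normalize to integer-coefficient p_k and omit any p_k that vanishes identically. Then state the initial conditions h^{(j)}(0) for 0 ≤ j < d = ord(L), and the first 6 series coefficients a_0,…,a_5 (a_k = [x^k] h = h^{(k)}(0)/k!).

L = (5 + 6·x) + (-1 - x + 12·x^2)·Dx  (order 1).
h: a_k = -3, -15, -39, -129, -357, -1155, …
ICs: h(0) = -3.

f: a_k = 1, 2, -2, 4, -10, 28, …
g: a_k = -3, -9, -27, -81, -243, -729, …
h₀=f·g: eliminate ⇒ L₀, order ≤ 1·1.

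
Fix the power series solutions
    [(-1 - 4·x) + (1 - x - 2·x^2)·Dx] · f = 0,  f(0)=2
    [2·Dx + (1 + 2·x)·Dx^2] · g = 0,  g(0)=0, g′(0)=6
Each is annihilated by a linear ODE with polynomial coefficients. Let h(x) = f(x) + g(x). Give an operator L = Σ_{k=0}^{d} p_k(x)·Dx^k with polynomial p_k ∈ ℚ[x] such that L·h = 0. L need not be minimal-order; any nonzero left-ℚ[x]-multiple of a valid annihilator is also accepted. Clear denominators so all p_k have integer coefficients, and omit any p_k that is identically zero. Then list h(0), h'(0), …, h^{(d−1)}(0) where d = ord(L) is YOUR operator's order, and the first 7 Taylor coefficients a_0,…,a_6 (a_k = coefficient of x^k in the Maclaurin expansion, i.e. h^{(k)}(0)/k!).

L = (54 + 228·x + 432·x^2 + 288·x^3 + 192·x^4)·Dx + (11 + 124·x + 464·x^2 + 704·x^3 + 592·x^4 + 320·x^5)·Dx^2 + (-4 - 19·x - 17·x^2 + 42·x^3 + 116·x^4 + 136·x^5 + 64·x^6)·Dx^3  (order 3).
h: a_k = 2, 8, 0, 18, 10, 306/5, 54, …
ICs: h(0) = 2, h′(0) = 8, h′′(0) = 0.

f: a_k = 2, 2, 6, 10, 22, 42, 86, …
g: a_k = 0, 6, -6, 8, -12, 96/5, -32, …
Sum ⇒ L₀ = lclm(L_f,L_g) in ℚ(x)⟨Dx⟩.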